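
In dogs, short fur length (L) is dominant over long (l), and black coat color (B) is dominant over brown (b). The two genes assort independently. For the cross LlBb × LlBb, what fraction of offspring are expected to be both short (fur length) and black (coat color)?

Dihybrid cross LlBb × LlBb — consider each gene separately:
fur length: Ll × Ll → 1 LL, 2 Ll, 1 ll → 3 L_ : 1 ll (out of 4)
coat color: Bb × Bb → 1 BB, 2 Bb, 1 bb → 3 B_ : 1 bb (out of 4)
Looking for: short (L_) and black (B_)
P(short) = 3/4, P(black) = 3/4
P(both) = 3/4 × 3/4 = 9/16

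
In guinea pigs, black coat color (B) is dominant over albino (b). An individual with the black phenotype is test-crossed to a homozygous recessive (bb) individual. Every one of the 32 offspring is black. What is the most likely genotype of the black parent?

Test cross: ? × bb
All offspring are black.
If the unknown parent were heterozygous (Bb), about half of 32 offspring would be albino; none are. The unknown parent is most likely homozygous dominant (BB).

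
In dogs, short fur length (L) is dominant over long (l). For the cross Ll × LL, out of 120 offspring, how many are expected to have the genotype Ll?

Punnett square for Ll × LL:
Offspring genotypes: 2 LL, 2 Ll
Total offspring: 4
Count with target: 2
Probability: 2/4 = 1/2
Expected count = 1/2 × 120 = 60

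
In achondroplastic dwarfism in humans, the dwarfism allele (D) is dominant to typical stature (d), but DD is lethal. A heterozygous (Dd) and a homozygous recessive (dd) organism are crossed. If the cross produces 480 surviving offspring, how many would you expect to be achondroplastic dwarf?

Cross: Dd × dd
Punnett square offspring (before lethality): 2 Dd, 2 dd
No DD offspring are produced in this cross.
achondroplastic dwarf: 2 out of 4 → fraction 1/2
Expected count = 1/2 × 480 = 240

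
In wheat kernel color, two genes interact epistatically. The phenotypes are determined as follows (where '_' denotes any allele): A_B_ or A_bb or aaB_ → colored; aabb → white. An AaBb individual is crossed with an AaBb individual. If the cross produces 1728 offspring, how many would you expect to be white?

Cross: AaBb × AaBb — consider each gene separately:
A gene: Aa × Aa → 1 AA, 2 Aa, 1 aa → 3 A_ : 1 aa (out of 4)
B gene: Bb × Bb → 1 BB, 2 Bb, 1 bb → 3 B_ : 1 bb (out of 4)
Genotype classes (out of 4 × 4 = 16): A_B_ = 3×3 = 9; A_bb = 3×1 = 3; aaB_ = 1×3 = 3; aabb = 1×1 = 1
Apply the phenotype rules: A_B_ (9) + A_bb (3) + aaB_ (3) → colored; aabb (1) → white
Phenotype counts (out of 16): 15 colored, 1 white
white: 1 out of 16 → fraction 1/16
Expected count = 1/16 × 1728 = 108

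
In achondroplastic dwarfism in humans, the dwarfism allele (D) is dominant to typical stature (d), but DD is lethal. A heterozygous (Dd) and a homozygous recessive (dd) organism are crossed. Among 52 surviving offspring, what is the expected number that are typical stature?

Cross: Dd × dd
Punnett square offspring (before lethality): 2 Dd, 2 dd
No DD offspring are produced in this cross.
typical stature: 2 out of 4 → fraction 1/2
Expected count = 1/2 × 52 = 26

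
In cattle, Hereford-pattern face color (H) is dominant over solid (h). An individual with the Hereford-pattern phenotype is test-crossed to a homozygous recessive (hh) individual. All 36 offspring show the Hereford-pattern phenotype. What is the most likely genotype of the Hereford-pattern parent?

Test cross: ? × hh
All offspring are Hereford-pattern.
If the unknown parent were heterozygous (Hh), about half of 36 offspring would be solid; none are. The unknown parent is most likely homozygous dominant (HH).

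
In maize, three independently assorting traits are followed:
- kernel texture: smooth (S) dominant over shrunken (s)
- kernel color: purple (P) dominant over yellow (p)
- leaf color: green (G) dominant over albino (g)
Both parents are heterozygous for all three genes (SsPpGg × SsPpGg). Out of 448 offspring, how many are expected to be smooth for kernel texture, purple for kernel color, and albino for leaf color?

Trihybrid cross: SsPpGg × SsPpGg
Each trait segregates independently with a 3:1 phenotypic ratio, so each gene contributes 3/4 (dominant) or 1/4 (recessive).
Target: smooth (kernel texture), purple (kernel color), albino (leaf color)
Probability = product of independent per-trait probabilities
= 3/4 × 3/4 × 1/4 = 9/64
Expected count = 9/64 × 448 = 63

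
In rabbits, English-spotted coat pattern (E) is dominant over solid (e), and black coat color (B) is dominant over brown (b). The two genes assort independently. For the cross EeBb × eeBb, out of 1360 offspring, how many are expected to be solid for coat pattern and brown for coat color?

Dihybrid cross EeBb × eeBb — consider each gene separately:
coat pattern: Ee × ee → 2 Ee, 2 ee → 2 E_ : 2 ee (out of 4)
coat color: Bb × Bb → 1 BB, 2 Bb, 1 bb → 3 B_ : 1 bb (out of 4)
Looking for: solid (ee) and brown (bb)
P(solid) = 2/4, P(brown) = 1/4
P(both) = 2/4 × 1/4 = 2/16 = 1/8
Expected count = 1/8 × 1360 = 170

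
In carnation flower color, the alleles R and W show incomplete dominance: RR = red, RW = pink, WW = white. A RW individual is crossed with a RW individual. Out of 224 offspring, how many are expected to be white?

Punnett square for RW × RW:
Offspring genotypes: 1 RR, 2 RW, 1 WW
Phenotype counts: 1 red, 2 pink, 1 white
white: 1 out of 4 → fraction 1/4
Expected count = 1/4 × 224 = 56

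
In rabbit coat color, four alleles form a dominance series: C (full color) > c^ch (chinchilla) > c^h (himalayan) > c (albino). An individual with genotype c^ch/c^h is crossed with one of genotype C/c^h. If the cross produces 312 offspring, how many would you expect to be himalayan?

Cross: c^ch/c^h × C/c^h
Allele dominance: C > c^ch > c^h > c
Offspring genotypes: 1 C/c^ch, 1 c^ch/c^h, 1 C/c^h, 1 c^h/c^h
Phenotype counts: 2 full color, 1 chinchilla, 1 himalayan
himalayan: 1 out of 4 → fraction 1/4
Expected count = 1/4 × 312 = 78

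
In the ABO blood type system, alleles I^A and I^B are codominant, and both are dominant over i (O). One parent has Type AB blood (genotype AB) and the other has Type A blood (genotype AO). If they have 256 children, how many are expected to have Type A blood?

Cross: AB × AO
Possible offspring genotypes: 1 AA, 1 AO, 1 AB, 1 BO
Blood type counts: 2 Type A, 1 Type AB, 1 Type B
Probability of Type A: 2/4 = 1/2
Expected count = 1/2 × 256 = 128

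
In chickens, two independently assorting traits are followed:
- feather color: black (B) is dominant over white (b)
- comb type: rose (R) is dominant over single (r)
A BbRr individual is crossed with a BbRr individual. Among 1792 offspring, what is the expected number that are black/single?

Dihybrid cross BbRr × BbRr — consider each gene separately:
feather color: Bb × Bb → 1 BB, 2 Bb, 1 bb → 3 B_ : 1 bb (out of 4)
comb type: Rr × Rr → 1 RR, 2 Rr, 1 rr → 3 R_ : 1 rr (out of 4)
Combine (counts out of 4 × 4 = 16): black/rose (B_R_) = 3×3 = 9; black/single (B_rr) = 3×1 = 3; white/rose (bbR_) = 1×3 = 3; white/single (bbrr) = 1×1 = 1
Phenotype counts (out of 16): 9 black/rose, 3 black/single, 3 white/rose, 1 white/single
black/single: 3 out of 16 → fraction 3/16
Expected count = 3/16 × 1792 = 336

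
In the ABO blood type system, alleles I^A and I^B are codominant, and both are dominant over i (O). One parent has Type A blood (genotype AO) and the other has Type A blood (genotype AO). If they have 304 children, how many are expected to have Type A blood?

Cross: AO × AO
Possible offspring genotypes: 1 AA, 2 AO, 1 OO
Blood type counts: 3 Type A, 1 Type O
Probability of Type A: 3/4
Expected count = 3/4 × 304 = 228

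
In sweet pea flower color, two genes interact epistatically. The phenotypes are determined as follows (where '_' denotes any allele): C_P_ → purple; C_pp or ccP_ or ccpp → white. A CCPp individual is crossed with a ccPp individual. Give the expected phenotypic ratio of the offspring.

Cross: CCPp × ccPp — consider each gene separately:
C gene: CC × cc → 4 Cc → 4 C_ (out of 4)
P gene: Pp × Pp → 1 PP, 2 Pp, 1 pp → 3 P_ : 1 pp (out of 4)
Genotype classes (out of 4 × 4 = 16): C_P_ = 4×3 = 12; C_pp = 4×1 = 4
Apply the phenotype rules: C_P_ (12) → purple; C_pp (4) → white
Phenotype counts (out of 16): 12 purple, 4 white
Ratio: 3 purple : 1 white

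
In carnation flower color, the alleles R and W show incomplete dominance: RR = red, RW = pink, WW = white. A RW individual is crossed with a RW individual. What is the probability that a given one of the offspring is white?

Punnett square for RW × RW:
Offspring genotypes: 1 RR, 2 RW, 1 WW
Phenotype counts: 1 red, 2 pink, 1 white
white: 1 out of 4
Probability: 1/4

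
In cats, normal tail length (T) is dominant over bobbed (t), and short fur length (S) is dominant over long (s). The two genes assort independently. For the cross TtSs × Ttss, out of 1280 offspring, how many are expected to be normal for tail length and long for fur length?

Dihybrid cross TtSs × Ttss — consider each gene separately:
tail length: Tt × Tt → 1 TT, 2 Tt, 1 tt → 3 T_ : 1 tt (out of 4)
fur length: Ss × ss → 2 Ss, 2 ss → 2 S_ : 2 ss (out of 4)
Looking for: normal (T_) and long (ss)
P(normal) = 3/4, P(long) = 2/4
P(both) = 3/4 × 2/4 = 6/16 = 3/8
Expected count = 3/8 × 1280 = 480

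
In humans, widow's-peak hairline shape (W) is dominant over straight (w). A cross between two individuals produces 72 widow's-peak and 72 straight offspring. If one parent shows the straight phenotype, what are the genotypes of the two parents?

Observed offspring: 72 widow's-peak, 72 straight
The observed ratio simplifies to 1:1. One parent shows straight, so its genotype must be ww. A 1:1 offspring split requires the other parent to be heterozygous (Ww).
Parent genotypes: ww × Ww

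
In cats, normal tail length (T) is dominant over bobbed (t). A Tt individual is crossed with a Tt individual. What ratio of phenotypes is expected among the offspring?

Punnett square for Tt × Tt:
Offspring genotypes: 1 TT, 2 Tt, 1 tt
normal: 3, bobbed: 1
Ratio: 3:1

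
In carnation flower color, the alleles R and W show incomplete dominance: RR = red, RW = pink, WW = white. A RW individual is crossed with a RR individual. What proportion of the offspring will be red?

Punnett square for RW × RR:
Offspring genotypes: 2 RR, 2 RW
Phenotype counts: 2 red, 2 pink
red: 2 out of 4
Probability: 2/4 = 1/2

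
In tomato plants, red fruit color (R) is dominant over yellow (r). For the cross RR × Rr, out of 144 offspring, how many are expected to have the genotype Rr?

Punnett square for RR × Rr:
Offspring genotypes: 2 RR, 2 Rr
Total offspring: 4
Count with target: 2
Probability: 2/4 = 1/2
Expected count = 1/2 × 144 = 72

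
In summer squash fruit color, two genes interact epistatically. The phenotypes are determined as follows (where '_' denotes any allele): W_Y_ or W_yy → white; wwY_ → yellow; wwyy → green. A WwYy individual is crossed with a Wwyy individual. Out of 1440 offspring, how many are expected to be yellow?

Cross: WwYy × Wwyy — consider each gene separately:
W gene: Ww × Ww → 1 WW, 2 Ww, 1 ww → 3 W_ : 1 ww (out of 4)
Y gene: Yy × yy → 2 Yy, 2 yy → 2 Y_ : 2 yy (out of 4)
Genotype classes (out of 4 × 4 = 16): W_Y_ = 3×2 = 6; W_yy = 3×2 = 6; wwY_ = 1×2 = 2; wwyy = 1×2 = 2
Apply the phenotype rules: W_Y_ (6) + W_yy (6) → white; wwY_ (2) → yellow; wwyy (2) → green
Phenotype counts (out of 16): 12 white, 2 yellow, 2 green
yellow: 2 out of 16 → fraction 1/8
Expected count = 1/8 × 1440 = 180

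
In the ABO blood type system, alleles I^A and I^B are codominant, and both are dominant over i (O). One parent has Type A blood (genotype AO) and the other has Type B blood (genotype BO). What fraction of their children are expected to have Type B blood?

Cross: AO × BO
Possible offspring genotypes: 1 AB, 1 AO, 1 BO, 1 OO
Blood type counts: 1 Type AB, 1 Type A, 1 Type B, 1 Type O
Probability of Type B: 1/4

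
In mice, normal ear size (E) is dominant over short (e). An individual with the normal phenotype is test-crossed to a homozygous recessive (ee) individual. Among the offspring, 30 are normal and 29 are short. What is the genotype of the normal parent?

Test cross: ? × ee
Offspring: 30 normal, 29 short — approximately 1:1.
A 1:1 ratio in a test cross indicates the unknown parent is heterozygous (Ee).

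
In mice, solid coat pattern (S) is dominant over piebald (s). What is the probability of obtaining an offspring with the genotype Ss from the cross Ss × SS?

Punnett square for Ss × SS:
Offspring genotypes: 2 SS, 2 Ss
Total offspring: 4
Count with target: 2
Probability: 2/4 = 1/2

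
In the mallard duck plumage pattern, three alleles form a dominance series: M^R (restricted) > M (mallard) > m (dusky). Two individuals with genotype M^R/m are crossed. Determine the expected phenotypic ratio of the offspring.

Cross: M^R/m × M^R/m
Allele dominance: M^R > M > m
Offspring genotypes: 1 M^R/M^R, 2 M^R/m, 1 m/m
Phenotype counts: 3 restricted, 1 dusky
Ratio: 3 restricted : 1 dusky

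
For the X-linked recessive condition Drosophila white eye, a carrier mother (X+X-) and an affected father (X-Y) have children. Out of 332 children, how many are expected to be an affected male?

Cross: X+X- × X-Y
Offspring: 1 X+X-, 1 X+Y, 1 X-X-, 1 X-Y
Probability of an affected male: 1/4
Expected count = 1/4 × 332 = 83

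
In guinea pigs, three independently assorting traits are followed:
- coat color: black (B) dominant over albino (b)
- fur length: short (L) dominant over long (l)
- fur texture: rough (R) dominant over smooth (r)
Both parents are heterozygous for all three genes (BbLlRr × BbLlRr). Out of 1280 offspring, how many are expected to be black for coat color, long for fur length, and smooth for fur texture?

Trihybrid cross: BbLlRr × BbLlRr
Each trait segregates independently with a 3:1 phenotypic ratio, so each gene contributes 3/4 (dominant) or 1/4 (recessive).
Target: black (coat color), long (fur length), smooth (fur texture)
Probability = product of independent per-trait probabilities
= 3/4 × 1/4 × 1/4 = 3/64
Expected count = 3/64 × 1280 = 60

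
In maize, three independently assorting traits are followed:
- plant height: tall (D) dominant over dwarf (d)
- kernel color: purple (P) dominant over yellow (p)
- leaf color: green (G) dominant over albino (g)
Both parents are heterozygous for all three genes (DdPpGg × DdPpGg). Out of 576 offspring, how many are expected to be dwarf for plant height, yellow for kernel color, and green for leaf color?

Trihybrid cross: DdPpGg × DdPpGg
Each trait segregates independently with a 3:1 phenotypic ratio, so each gene contributes 3/4 (dominant) or 1/4 (recessive).
Target: dwarf (plant height), yellow (kernel color), green (leaf color)
Probability = product of independent per-trait probabilities
= 1/4 × 1/4 × 3/4 = 3/64
Expected count = 3/64 × 576 = 27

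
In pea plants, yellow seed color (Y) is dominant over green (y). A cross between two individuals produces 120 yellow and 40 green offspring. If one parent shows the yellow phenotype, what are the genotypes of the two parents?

Observed offspring: 120 yellow, 40 green
The observed ratio simplifies to 3:1. Green (yy) offspring appear, so each parent must contribute one y allele. The parent stated to show yellow carries Y, so it is Yy. The other parent is then either Yy or yy: Yy × yy would give a 1:1 split, whereas Yy × Yy gives 3:1 — matching the data. So both parents are heterozygous (Yy × Yy).
Parent genotypes: Yy × Yy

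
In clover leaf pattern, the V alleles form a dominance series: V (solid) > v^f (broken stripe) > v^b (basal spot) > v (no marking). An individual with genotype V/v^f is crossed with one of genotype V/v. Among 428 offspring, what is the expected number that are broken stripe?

Cross: V/v^f × V/v
Allele dominance: V > v^f > v^b > v
Offspring genotypes: 1 V/V, 1 V/v, 1 V/v^f, 1 v^f/v
Phenotype counts: 3 solid, 1 broken stripe
broken stripe: 1 out of 4 → fraction 1/4
Expected count = 1/4 × 428 = 107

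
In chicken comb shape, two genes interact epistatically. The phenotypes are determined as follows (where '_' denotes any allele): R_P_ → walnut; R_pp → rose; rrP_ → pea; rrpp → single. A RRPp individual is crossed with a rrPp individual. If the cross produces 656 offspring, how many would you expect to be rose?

Cross: RRPp × rrPp — consider each gene separately:
R gene: RR × rr → 4 Rr → 4 R_ (out of 4)
P gene: Pp × Pp → 1 PP, 2 Pp, 1 pp → 3 P_ : 1 pp (out of 4)
Genotype classes (out of 4 × 4 = 16): R_P_ = 4×3 = 12; R_pp = 4×1 = 4
Apply the phenotype rules: R_P_ (12) → walnut; R_pp (4) → rose
Phenotype counts (out of 16): 12 walnut, 4 rose
rose: 4 out of 16 → fraction 1/4
Expected count = 1/4 × 656 = 164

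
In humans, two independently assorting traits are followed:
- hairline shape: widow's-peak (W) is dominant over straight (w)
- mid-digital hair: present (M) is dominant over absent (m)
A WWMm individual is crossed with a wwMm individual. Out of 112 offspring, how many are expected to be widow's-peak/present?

Dihybrid cross WWMm × wwMm — consider each gene separately:
hairline shape: WW × ww → 4 Ww → 4 W_ (out of 4)
mid-digital hair: Mm × Mm → 1 MM, 2 Mm, 1 mm → 3 M_ : 1 mm (out of 4)
Combine (counts out of 4 × 4 = 16): widow's-peak/present (W_M_) = 4×3 = 12; widow's-peak/absent (W_mm) = 4×1 = 4
Phenotype counts (out of 16): 12 widow's-peak/present, 4 widow's-peak/absent
widow's-peak/present: 12 out of 16 → fraction 3/4
Expected count = 3/4 × 112 = 84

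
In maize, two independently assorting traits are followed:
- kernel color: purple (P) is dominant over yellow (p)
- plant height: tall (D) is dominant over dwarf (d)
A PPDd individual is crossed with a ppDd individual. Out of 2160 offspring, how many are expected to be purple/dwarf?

Dihybrid cross PPDd × ppDd — consider each gene separately:
kernel color: PP × pp → 4 Pp → 4 P_ (out of 4)
plant height: Dd × Dd → 1 DD, 2 Dd, 1 dd → 3 D_ : 1 dd (out of 4)
Combine (counts out of 4 × 4 = 16): purple/tall (P_D_) = 4×3 = 12; purple/dwarf (P_dd) = 4×1 = 4
Phenotype counts (out of 16): 12 purple/tall, 4 purple/dwarf
purple/dwarf: 4 out of 16 → fraction 1/4
Expected count = 1/4 × 2160 = 540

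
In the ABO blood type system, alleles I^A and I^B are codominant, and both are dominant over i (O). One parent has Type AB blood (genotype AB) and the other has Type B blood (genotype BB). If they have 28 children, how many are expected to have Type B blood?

Cross: AB × BB
Possible offspring genotypes: 2 AB, 2 BB
Blood type counts: 2 Type AB, 2 Type B
Probability of Type B: 2/4 = 1/2
Expected count = 1/2 × 28 = 14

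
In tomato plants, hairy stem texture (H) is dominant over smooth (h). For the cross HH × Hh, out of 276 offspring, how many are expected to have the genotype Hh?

Punnett square for HH × Hh:
Offspring genotypes: 2 HH, 2 Hh
Total offspring: 4
Count with target: 2
Probability: 2/4 = 1/2
Expected count = 1/2 × 276 = 138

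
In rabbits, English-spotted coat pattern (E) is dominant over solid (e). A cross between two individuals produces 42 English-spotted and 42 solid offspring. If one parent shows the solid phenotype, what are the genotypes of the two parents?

Observed offspring: 42 English-spotted, 42 solid
The observed ratio simplifies to 1:1. One parent shows solid, so its genotype must be ee. A 1:1 offspring split requires the other parent to be heterozygous (Ee).
Parent genotypes: ee × Ee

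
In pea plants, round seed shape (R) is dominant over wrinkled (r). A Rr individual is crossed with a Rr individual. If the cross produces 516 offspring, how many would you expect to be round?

Punnett square for Rr × Rr:
Offspring genotypes: 1 RR, 2 Rr, 1 rr
round: 3, wrinkled: 1
round: 3 out of 4 → fraction 3/4
Expected count = 3/4 × 516 = 387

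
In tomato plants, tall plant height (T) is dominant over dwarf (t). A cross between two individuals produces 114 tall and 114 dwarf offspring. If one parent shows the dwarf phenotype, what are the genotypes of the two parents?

Observed offspring: 114 tall, 114 dwarf
The observed ratio simplifies to 1:1. One parent shows dwarf, so its genotype must be tt. A 1:1 offspring split requires the other parent to be heterozygous (Tt).
Parent genotypes: tt × Tt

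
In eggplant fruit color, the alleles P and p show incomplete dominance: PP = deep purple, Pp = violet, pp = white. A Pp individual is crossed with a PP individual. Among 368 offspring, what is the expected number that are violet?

Punnett square for Pp × PP:
Offspring genotypes: 2 PP, 2 Pp
Phenotype counts: 2 deep purple, 2 violet
violet: 2 out of 4 → fraction 1/2
Expected count = 1/2 × 368 = 184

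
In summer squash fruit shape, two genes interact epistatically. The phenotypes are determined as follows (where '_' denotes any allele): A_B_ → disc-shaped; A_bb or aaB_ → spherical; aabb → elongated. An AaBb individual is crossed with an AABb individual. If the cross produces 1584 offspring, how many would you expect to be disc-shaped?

Cross: AaBb × AABb — consider each gene separately:
A gene: Aa × AA → 2 AA, 2 Aa → 4 A_ (out of 4)
B gene: Bb × Bb → 1 BB, 2 Bb, 1 bb → 3 B_ : 1 bb (out of 4)
Genotype classes (out of 4 × 4 = 16): A_B_ = 4×3 = 12; A_bb = 4×1 = 4
Apply the phenotype rules: A_B_ (12) → disc-shaped; A_bb (4) → spherical
Phenotype counts (out of 16): 12 disc-shaped, 4 spherical
disc-shaped: 12 out of 16 → fraction 3/4
Expected count = 3/4 × 1584 = 1188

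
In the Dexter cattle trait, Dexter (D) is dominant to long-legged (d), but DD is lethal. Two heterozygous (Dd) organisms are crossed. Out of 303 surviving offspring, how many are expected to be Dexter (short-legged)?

Cross: Dd × Dd
Punnett square offspring (before lethality): 1 DD, 2 Dd, 1 dd
The DD genotype is lethal (embryos die); surviving offspring: 2 Dd, 1 dd
Dexter (short-legged): 2 out of 3 → fraction 2/3
Expected count = 2/3 × 303 = 202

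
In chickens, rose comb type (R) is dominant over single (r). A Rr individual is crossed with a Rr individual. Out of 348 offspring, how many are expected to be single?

Punnett square for Rr × Rr:
Offspring genotypes: 1 RR, 2 Rr, 1 rr
rose: 3, single: 1
single: 1 out of 4 → fraction 1/4
Expected count = 1/4 × 348 = 87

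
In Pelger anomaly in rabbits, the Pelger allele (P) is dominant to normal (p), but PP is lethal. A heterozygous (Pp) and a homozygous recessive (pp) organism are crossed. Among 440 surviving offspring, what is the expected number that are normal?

Cross: Pp × pp
Punnett square offspring (before lethality): 2 Pp, 2 pp
No PP offspring are produced in this cross.
normal: 2 out of 4 → fraction 1/2
Expected count = 1/2 × 440 = 220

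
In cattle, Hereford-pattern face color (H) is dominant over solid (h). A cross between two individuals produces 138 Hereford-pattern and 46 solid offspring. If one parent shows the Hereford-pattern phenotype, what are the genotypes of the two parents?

Observed offspring: 138 Hereford-pattern, 46 solid
The observed ratio simplifies to 3:1. Solid (hh) offspring appear, so each parent must contribute one h allele. The parent stated to show Hereford-pattern carries H, so it is Hh. The other parent is then either Hh or hh: Hh × hh would give a 1:1 split, whereas Hh × Hh gives 3:1 — matching the data. So both parents are heterozygous (Hh × Hh).
Parent genotypes: Hh × Hh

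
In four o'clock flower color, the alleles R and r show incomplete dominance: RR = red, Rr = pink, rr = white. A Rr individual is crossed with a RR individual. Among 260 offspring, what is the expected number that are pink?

Punnett square for Rr × RR:
Offspring genotypes: 2 RR, 2 Rr
Phenotype counts: 2 red, 2 pink
pink: 2 out of 4 → fraction 1/2
Expected count = 1/2 × 260 = 130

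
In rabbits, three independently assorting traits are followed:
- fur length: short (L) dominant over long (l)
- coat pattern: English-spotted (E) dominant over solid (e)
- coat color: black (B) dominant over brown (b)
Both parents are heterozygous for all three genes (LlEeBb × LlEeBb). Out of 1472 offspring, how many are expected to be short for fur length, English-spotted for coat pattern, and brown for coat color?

Trihybrid cross: LlEeBb × LlEeBb
Each trait segregates independently with a 3:1 phenotypic ratio, so each gene contributes 3/4 (dominant) or 1/4 (recessive).
Target: short (fur length), English-spotted (coat pattern), brown (coat color)
Probability = product of independent per-trait probabilities
= 3/4 × 3/4 × 1/4 = 9/64
Expected count = 9/64 × 1472 = 207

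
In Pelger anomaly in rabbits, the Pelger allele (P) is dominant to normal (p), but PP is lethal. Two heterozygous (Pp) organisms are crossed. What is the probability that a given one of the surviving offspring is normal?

Cross: Pp × Pp
Punnett square offspring (before lethality): 1 PP, 2 Pp, 1 pp
The PP genotype is lethal (embryos die); surviving offspring: 2 Pp, 1 pp
normal: 1 out of 3
Probability: 1/3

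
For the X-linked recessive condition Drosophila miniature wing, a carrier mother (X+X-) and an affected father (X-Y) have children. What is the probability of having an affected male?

Cross: X+X- × X-Y
Offspring: 1 X+X-, 1 X+Y, 1 X-X-, 1 X-Y
Probability of an affected male: 1/4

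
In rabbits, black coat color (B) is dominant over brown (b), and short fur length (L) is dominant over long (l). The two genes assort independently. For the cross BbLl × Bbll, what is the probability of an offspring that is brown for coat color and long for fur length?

Dihybrid cross BbLl × Bbll — consider each gene separately:
coat color: Bb × Bb → 1 BB, 2 Bb, 1 bb → 3 B_ : 1 bb (out of 4)
fur length: Ll × ll → 2 Ll, 2 ll → 2 L_ : 2 ll (out of 4)
Looking for: brown (bb) and long (ll)
P(brown) = 1/4, P(long) = 2/4
P(both) = 1/4 × 2/4 = 2/16 = 1/8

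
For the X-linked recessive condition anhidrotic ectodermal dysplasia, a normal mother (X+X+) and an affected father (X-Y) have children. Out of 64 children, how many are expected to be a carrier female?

Cross: X+X+ × X-Y
Offspring: 2 X+X-, 2 X+Y
Probability of a carrier female: 2/4 = 1/2
Expected count = 1/2 × 64 = 32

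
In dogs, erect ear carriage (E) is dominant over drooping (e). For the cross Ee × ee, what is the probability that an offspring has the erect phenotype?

Punnett square for Ee × ee:
Offspring genotypes: 2 Ee, 2 ee
Total offspring: 4
Count with target: 2
Probability: 2/4 = 1/2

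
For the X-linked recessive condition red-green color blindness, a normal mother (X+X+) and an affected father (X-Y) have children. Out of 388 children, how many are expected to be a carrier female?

Cross: X+X+ × X-Y
Offspring: 2 X+X-, 2 X+Y
Probability of a carrier female: 2/4 = 1/2
Expected count = 1/2 × 388 = 194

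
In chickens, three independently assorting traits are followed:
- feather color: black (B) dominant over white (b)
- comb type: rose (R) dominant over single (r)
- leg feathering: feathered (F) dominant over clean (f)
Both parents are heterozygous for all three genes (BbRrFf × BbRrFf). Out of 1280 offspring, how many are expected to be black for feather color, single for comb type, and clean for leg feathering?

Trihybrid cross: BbRrFf × BbRrFf
Each trait segregates independently with a 3:1 phenotypic ratio, so each gene contributes 3/4 (dominant) or 1/4 (recessive).
Target: black (feather color), single (comb type), clean (leg feathering)
Probability = product of independent per-trait probabilities
= 3/4 × 1/4 × 1/4 = 3/64
Expected count = 3/64 × 1280 = 60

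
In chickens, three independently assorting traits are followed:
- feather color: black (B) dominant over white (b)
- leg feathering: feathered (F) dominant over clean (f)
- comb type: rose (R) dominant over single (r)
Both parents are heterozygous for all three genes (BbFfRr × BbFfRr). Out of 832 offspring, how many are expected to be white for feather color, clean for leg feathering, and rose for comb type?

Trihybrid cross: BbFfRr × BbFfRr
Each trait segregates independently with a 3:1 phenotypic ratio, so each gene contributes 3/4 (dominant) or 1/4 (recessive).
Target: white (feather color), clean (leg feathering), rose (comb type)
Probability = product of independent per-trait probabilities
= 1/4 × 1/4 × 3/4 = 3/64
Expected count = 3/64 × 832 = 39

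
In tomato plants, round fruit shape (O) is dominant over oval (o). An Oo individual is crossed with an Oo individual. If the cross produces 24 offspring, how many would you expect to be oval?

Punnett square for Oo × Oo:
Offspring genotypes: 1 OO, 2 Oo, 1 oo
round: 3, oval: 1
oval: 1 out of 4 → fraction 1/4
Expected count = 1/4 × 24 = 6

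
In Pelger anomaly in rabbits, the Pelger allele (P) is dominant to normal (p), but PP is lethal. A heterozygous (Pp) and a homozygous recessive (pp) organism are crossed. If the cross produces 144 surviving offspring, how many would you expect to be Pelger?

Cross: Pp × pp
Punnett square offspring (before lethality): 2 Pp, 2 pp
No PP offspring are produced in this cross.
Pelger: 2 out of 4 → fraction 1/2
Expected count = 1/2 × 144 = 72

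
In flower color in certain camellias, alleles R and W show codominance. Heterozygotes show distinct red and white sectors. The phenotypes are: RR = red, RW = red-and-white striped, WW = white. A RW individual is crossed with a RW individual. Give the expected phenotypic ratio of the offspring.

Punnett square for RW × RW:
Offspring genotypes: 1 RR, 2 RW, 1 WW
Phenotype counts: 1 red, 2 red-and-white striped, 1 white
Ratio: 1 red : 2 red-and-white striped : 1 white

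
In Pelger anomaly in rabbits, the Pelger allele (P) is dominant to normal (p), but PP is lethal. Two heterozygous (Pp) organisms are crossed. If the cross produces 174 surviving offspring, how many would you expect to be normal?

Cross: Pp × Pp
Punnett square offspring (before lethality): 1 PP, 2 Pp, 1 pp
The PP genotype is lethal (embryos die); surviving offspring: 2 Pp, 1 pp
normal: 1 out of 3 → fraction 1/3
Expected count = 1/3 × 174 = 58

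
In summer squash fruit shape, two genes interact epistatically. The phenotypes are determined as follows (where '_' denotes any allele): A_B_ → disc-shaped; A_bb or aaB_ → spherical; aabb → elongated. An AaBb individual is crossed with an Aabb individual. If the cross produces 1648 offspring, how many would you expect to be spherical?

Cross: AaBb × Aabb — consider each gene separately:
A gene: Aa × Aa → 1 AA, 2 Aa, 1 aa → 3 A_ : 1 aa (out of 4)
B gene: Bb × bb → 2 Bb, 2 bb → 2 B_ : 2 bb (out of 4)
Genotype classes (out of 4 × 4 = 16): A_B_ = 3×2 = 6; A_bb = 3×2 = 6; aaB_ = 1×2 = 2; aabb = 1×2 = 2
Apply the phenotype rules: A_B_ (6) → disc-shaped; A_bb (6) + aaB_ (2) → spherical; aabb (2) → elongated
Phenotype counts (out of 16): 6 disc-shaped, 8 spherical, 2 elongated
spherical: 8 out of 16 → fraction 1/2
Expected count = 1/2 × 1648 = 824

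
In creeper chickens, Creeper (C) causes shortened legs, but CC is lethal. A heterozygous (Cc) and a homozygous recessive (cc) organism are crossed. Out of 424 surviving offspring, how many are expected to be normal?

Cross: Cc × cc
Punnett square offspring (before lethality): 2 Cc, 2 cc
No CC offspring are produced in this cross.
normal: 2 out of 4 → fraction 1/2
Expected count = 1/2 × 424 = 212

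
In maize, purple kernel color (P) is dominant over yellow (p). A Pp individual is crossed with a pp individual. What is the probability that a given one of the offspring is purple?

Punnett square for Pp × pp:
Offspring genotypes: 2 Pp, 2 pp
purple: 2, yellow: 2
purple: 2 out of 4
Probability: 2/4 = 1/2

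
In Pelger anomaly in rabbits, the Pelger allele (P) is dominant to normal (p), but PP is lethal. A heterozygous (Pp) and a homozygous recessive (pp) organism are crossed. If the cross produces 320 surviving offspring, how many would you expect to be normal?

Cross: Pp × pp
Punnett square offspring (before lethality): 2 Pp, 2 pp
No PP offspring are produced in this cross.
normal: 2 out of 4 → fraction 1/2
Expected count = 1/2 × 320 = 160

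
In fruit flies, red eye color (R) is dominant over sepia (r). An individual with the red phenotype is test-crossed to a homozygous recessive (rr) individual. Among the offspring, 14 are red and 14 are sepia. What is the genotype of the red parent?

Test cross: ? × rr
Offspring: 14 red, 14 sepia — approximately 1:1.
A 1:1 ratio in a test cross indicates the unknown parent is heterozygous (Rr).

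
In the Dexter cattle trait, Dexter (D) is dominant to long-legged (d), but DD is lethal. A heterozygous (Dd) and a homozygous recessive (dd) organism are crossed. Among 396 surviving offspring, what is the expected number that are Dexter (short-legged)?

Cross: Dd × dd
Punnett square offspring (before lethality): 2 Dd, 2 dd
No DD offspring are produced in this cross.
Dexter (short-legged): 2 out of 4 → fraction 1/2
Expected count = 1/2 × 396 = 198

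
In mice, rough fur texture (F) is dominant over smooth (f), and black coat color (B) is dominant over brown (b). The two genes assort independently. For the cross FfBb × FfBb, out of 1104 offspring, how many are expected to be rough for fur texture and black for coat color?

Dihybrid cross FfBb × FfBb — consider each gene separately:
fur texture: Ff × Ff → 1 FF, 2 Ff, 1 ff → 3 F_ : 1 ff (out of 4)
coat color: Bb × Bb → 1 BB, 2 Bb, 1 bb → 3 B_ : 1 bb (out of 4)
Looking for: rough (F_) and black (B_)
P(rough) = 3/4, P(black) = 3/4
P(both) = 3/4 × 3/4 = 9/16
Expected count = 9/16 × 1104 = 621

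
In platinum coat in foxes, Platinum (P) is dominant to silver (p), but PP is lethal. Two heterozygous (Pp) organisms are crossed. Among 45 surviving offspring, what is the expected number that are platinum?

Cross: Pp × Pp
Punnett square offspring (before lethality): 1 PP, 2 Pp, 1 pp
The PP genotype is lethal (embryos die); surviving offspring: 2 Pp, 1 pp
platinum: 2 out of 3 → fraction 2/3
Expected count = 2/3 × 45 = 30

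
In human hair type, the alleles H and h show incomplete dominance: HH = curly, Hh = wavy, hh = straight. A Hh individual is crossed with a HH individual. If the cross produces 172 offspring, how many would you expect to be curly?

Punnett square for Hh × HH:
Offspring genotypes: 2 HH, 2 Hh
Phenotype counts: 2 curly, 2 wavy
curly: 2 out of 4 → fraction 1/2
Expected count = 1/2 × 172 = 86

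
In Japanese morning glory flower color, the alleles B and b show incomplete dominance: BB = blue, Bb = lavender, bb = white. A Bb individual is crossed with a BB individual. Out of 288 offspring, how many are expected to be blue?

Punnett square for Bb × BB:
Offspring genotypes: 2 BB, 2 Bb
Phenotype counts: 2 blue, 2 lavender
blue: 2 out of 4 → fraction 1/2
Expected count = 1/2 × 288 = 144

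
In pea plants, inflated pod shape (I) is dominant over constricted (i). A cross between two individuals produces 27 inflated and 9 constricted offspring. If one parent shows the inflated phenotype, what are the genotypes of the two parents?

Observed offspring: 27 inflated, 9 constricted
The observed ratio simplifies to 3:1. Constricted (ii) offspring appear, so each parent must contribute one i allele. The parent stated to show inflated carries I, so it is Ii. The other parent is then either Ii or ii: Ii × ii would give a 1:1 split, whereas Ii × Ii gives 3:1 — matching the data. So both parents are heterozygous (Ii × Ii).
Parent genotypes: Ii × Ii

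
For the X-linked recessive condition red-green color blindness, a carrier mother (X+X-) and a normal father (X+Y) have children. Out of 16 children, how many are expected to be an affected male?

Cross: X+X- × X+Y
Offspring: 1 X+X+, 1 X+Y, 1 X+X-, 1 X-Y
Probability of an affected male: 1/4
Expected count = 1/4 × 16 = 4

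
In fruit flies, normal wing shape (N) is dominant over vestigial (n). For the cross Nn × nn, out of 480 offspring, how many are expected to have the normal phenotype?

Punnett square for Nn × nn:
Offspring genotypes: 2 Nn, 2 nn
Total offspring: 4
Count with target: 2
Probability: 2/4 = 1/2
Expected count = 1/2 × 480 = 240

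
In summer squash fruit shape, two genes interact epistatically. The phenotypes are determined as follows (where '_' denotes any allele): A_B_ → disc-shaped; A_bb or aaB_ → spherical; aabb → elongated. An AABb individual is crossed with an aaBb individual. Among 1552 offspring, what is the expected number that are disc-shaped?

Cross: AABb × aaBb — consider each gene separately:
A gene: AA × aa → 4 Aa → 4 A_ (out of 4)
B gene: Bb × Bb → 1 BB, 2 Bb, 1 bb → 3 B_ : 1 bb (out of 4)
Genotype classes (out of 4 × 4 = 16): A_B_ = 4×3 = 12; A_bb = 4×1 = 4
Apply the phenotype rules: A_B_ (12) → disc-shaped; A_bb (4) → spherical
Phenotype counts (out of 16): 12 disc-shaped, 4 spherical
disc-shaped: 12 out of 16 → fraction 3/4
Expected count = 3/4 × 1552 = 1164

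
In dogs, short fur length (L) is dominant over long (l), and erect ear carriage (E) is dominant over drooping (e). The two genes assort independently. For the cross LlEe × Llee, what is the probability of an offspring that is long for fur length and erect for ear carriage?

Dihybrid cross LlEe × Llee — consider each gene separately:
fur length: Ll × Ll → 1 LL, 2 Ll, 1 ll → 3 L_ : 1 ll (out of 4)
ear carriage: Ee × ee → 2 Ee, 2 ee → 2 E_ : 2 ee (out of 4)
Looking for: long (ll) and erect (E_)
P(long) = 1/4, P(erect) = 2/4
P(both) = 1/4 × 2/4 = 2/16 = 1/8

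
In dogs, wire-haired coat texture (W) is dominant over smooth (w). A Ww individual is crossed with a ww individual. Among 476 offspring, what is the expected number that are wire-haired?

Punnett square for Ww × ww:
Offspring genotypes: 2 Ww, 2 ww
wire-haired: 2, smooth: 2
wire-haired: 2 out of 4 → fraction 1/2
Expected count = 1/2 × 476 = 238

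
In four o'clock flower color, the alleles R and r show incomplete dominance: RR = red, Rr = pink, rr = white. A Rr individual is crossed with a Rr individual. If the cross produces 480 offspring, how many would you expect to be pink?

Punnett square for Rr × Rr:
Offspring genotypes: 1 RR, 2 Rr, 1 rr
Phenotype counts: 1 red, 2 pink, 1 white
pink: 2 out of 4 → fraction 1/2
Expected count = 1/2 × 480 = 240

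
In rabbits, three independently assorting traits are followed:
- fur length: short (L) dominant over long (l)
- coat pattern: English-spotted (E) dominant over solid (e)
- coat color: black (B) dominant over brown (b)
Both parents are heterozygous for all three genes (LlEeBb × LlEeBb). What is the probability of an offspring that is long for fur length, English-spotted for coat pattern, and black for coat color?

Trihybrid cross: LlEeBb × LlEeBb
Each trait segregates independently with a 3:1 phenotypic ratio, so each gene contributes 3/4 (dominant) or 1/4 (recessive).
Target: long (fur length), English-spotted (coat pattern), black (coat color)
Probability = product of independent per-trait probabilities
= 1/4 × 3/4 × 3/4 = 9/64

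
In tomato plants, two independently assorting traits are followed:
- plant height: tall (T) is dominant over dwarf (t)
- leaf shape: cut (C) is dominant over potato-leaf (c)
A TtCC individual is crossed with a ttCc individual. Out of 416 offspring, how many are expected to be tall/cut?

Dihybrid cross TtCC × ttCc — consider each gene separately:
plant height: Tt × tt → 2 Tt, 2 tt → 2 T_ : 2 tt (out of 4)
leaf shape: CC × Cc → 2 CC, 2 Cc → 4 C_ (out of 4)
Combine (counts out of 4 × 4 = 16): tall/cut (T_C_) = 2×4 = 8; dwarf/cut (ttC_) = 2×4 = 8
Phenotype counts (out of 16): 8 tall/cut, 8 dwarf/cut
tall/cut: 8 out of 16 → fraction 1/2
Expected count = 1/2 × 416 = 208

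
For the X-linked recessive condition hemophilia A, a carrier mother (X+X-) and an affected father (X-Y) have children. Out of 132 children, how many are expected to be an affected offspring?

Cross: X+X- × X-Y
Offspring: 1 X+X-, 1 X+Y, 1 X-X-, 1 X-Y
Probability of an affected offspring: 2/4 = 1/2
Expected count = 1/2 × 132 = 66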